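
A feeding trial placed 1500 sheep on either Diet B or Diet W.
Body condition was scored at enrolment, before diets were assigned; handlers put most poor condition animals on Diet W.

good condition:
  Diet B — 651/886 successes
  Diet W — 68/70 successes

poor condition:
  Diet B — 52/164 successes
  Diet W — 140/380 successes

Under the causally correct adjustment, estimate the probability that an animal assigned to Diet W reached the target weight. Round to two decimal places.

The starting body condition-specific comparison favours Diet W throughout, but the pooled figures favour Diet B. The question is whether to condition on starting body condition.
The imbalance in starting body condition arose from how sheep were allocated, not from anything the diet did; and starting body condition independently affects the outcome. The pooled gap is confounded — condition on starting body condition.
Standardising Diet W to the population starting body condition mix: 0.637·68/70 + 0.363·140/380 = 0.753.

0.75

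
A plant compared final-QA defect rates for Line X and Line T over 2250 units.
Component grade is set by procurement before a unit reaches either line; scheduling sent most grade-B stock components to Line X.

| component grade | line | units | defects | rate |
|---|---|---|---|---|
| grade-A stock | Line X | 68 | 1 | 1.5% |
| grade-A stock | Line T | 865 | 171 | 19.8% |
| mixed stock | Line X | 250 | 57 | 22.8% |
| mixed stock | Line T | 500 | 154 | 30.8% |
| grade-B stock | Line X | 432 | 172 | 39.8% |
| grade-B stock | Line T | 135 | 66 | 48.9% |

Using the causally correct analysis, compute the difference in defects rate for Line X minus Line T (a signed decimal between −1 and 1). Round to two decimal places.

Line X is lower inside every component grade stratum but Line T is lower in aggregate. Whether to stratify depends on how component grade relates to the line.
Component grade differs across lines for reasons unrelated to any effect of the line itself, and it separately predicts the outcome — a classic confounder. We must compare within component grade levels.
Adjusting over the population distribution of component grade: 0.415·(0.015−0.198) + 0.333·(0.228−0.308) + 0.252·(0.398−0.489) = -0.125.

-0.13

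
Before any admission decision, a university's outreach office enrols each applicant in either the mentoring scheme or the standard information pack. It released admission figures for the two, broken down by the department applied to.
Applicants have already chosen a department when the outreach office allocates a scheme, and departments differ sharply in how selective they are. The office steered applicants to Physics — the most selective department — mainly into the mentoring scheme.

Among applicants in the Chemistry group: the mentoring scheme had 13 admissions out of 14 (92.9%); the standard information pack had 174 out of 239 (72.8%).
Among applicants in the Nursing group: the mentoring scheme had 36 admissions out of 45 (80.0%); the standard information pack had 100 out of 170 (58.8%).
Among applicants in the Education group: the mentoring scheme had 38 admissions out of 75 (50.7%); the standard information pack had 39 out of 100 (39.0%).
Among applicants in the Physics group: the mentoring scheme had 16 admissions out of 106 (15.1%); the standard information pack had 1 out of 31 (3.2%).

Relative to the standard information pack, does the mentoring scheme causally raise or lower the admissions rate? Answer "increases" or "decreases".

The stratified and pooled comparisons disagree (the mentoring scheme wins within each department; the standard information pack wins overall), so the answer turns on the causal role of department.
Department satisfies the back-door criterion: it is not a descendant of the outreach scheme, and it blocks the spurious path from outreach scheme to outcome. Adjusting for it (i.e., using the within-department rates) gives the causal effect.
Within each level — Chemistry: 92.9% vs 72.8%; Nursing: 80.0% vs 58.8%; Education: 50.7% vs 39.0%; Physics: 15.1% vs 3.2% — the mentoring scheme is higher every time.

increases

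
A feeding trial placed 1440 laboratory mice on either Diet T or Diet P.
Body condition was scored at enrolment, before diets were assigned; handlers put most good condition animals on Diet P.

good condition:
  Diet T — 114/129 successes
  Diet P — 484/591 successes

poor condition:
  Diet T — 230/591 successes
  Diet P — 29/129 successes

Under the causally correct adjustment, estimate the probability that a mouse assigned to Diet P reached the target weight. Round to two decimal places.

0.52

Diet T is higher inside every starting body condition stratum but Diet P is higher in aggregate. Whether to stratify depends on how starting body condition relates to the diet.
The imbalance in starting body condition arose from how laboratory mice were allocated, not from anything the diet did; and starting body condition independently affects the outcome. The pooled gap is confounded — condition on starting body condition.
Standardising Diet P to the population starting body condition mix: 0.500·484/591 + 0.500·29/129 = 0.522.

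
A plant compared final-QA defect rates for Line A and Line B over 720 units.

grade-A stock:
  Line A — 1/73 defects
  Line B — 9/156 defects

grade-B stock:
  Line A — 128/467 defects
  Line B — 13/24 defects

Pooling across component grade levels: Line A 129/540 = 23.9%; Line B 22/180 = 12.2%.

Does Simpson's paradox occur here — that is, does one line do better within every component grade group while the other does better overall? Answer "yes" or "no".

Within each component grade level (grade-A stock 1.4% vs 5.8%; grade-B stock 27.4% vs 54.2%), Line A has the lower rate every time. Pooled: 23.9% vs 12.2% — Line B has the lower rate overall. The two comparisons disagree.

yes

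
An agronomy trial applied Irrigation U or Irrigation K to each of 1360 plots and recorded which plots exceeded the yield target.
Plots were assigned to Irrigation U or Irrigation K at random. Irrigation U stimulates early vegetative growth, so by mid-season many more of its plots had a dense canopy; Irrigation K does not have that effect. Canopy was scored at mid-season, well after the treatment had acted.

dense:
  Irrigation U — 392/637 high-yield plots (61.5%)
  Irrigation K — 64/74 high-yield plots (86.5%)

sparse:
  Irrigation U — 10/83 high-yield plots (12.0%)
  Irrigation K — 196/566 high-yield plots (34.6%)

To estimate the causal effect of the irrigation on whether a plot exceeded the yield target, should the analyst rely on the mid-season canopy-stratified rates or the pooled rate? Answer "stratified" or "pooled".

pooled

The distribution of mid-season canopy is itself part of what the irrigation does — it is an intermediate outcome. Holding it fixed would remove that part of the effect; the total effect is the pooled difference.
Pooled: Irrigation U 55.8% vs Irrigation K 40.6%; Irrigation U is higher overall.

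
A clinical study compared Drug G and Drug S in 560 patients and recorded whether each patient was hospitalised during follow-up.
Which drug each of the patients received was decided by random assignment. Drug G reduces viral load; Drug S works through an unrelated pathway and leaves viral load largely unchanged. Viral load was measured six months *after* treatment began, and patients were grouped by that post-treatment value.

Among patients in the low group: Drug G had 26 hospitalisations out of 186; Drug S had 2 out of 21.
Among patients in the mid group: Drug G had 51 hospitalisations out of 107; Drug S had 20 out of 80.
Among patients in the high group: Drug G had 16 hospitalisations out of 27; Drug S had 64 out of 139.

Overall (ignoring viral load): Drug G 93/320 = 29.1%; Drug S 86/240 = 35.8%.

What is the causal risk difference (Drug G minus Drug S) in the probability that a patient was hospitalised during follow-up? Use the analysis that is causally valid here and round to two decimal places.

-0.07

Stratifying would compare drugs among patients the drugs themselves sorted into viral load groups — a form of selection on an intermediate. The unconditioned pooled rates give the total causal effect.
The causal difference is the pooled difference: 0.291 − 0.358 = -0.068.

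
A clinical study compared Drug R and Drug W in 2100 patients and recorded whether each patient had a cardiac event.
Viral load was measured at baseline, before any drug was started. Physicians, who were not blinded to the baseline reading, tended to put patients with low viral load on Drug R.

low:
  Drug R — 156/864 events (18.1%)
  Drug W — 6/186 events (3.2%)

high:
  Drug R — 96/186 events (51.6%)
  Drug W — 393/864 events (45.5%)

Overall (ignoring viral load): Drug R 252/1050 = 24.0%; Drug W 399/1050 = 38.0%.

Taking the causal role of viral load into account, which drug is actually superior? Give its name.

The imbalance in viral load arose from how patients were allocated, not from anything the drug did; and viral load independently affects the outcome. The pooled gap is confounded — condition on viral load.
Within each level — low: 18.1% vs 3.2%; high: 51.6% vs 45.5% — Drug W is lower every time.

Drug W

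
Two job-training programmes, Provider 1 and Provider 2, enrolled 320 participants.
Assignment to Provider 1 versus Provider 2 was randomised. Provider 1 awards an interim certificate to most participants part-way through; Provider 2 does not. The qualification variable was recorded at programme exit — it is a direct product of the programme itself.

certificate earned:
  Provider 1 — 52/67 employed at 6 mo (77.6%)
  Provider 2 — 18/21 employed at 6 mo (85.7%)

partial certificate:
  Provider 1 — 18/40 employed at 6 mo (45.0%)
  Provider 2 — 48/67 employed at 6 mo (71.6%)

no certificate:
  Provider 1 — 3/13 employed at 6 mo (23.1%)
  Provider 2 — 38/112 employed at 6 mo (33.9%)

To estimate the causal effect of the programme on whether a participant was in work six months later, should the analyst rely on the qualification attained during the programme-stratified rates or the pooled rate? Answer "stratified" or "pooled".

pooled

The stratified and pooled comparisons disagree (Provider 2 wins within each qualification attained during the programme; Provider 1 wins overall), so the answer turns on the causal role of qualification attained during the programme.
Qualification attained during the programme here is a post-treatment variable shaped by the programme; conditioning on it would introduce bias rather than remove it. The overall comparison is the causal one.
Pooled: Provider 1 60.8% vs Provider 2 52.0%; Provider 1 is higher overall.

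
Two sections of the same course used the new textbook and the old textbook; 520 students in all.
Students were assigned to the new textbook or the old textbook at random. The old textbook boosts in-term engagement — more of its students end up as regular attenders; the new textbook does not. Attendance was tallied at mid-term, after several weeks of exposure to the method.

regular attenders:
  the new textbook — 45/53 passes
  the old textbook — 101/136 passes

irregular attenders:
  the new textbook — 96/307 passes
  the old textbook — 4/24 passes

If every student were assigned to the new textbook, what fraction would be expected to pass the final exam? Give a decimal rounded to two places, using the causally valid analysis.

0.39

Mid-term attendance is downstream of the teaching method. One should not condition on a consequence of treatment, so the overall rates are the right comparison.
So P(outcome | do(the new textbook)) is just the pooled rate for the new textbook: 141/360 = 0.392.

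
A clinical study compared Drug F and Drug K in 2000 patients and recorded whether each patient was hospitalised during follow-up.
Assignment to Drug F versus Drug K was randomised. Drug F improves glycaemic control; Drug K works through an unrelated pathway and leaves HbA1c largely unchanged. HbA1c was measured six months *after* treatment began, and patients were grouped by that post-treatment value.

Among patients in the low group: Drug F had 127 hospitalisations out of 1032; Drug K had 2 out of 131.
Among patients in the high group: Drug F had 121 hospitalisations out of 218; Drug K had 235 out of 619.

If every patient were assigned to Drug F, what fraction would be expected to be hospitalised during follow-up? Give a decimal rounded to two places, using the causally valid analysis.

Within every HbA1c level Drug K has the lower rate, yet pooled Drug F does — Simpson's reversal.
Stratifying would compare drugs among patients the drugs themselves sorted into HbA1c groups — a form of selection on an intermediate. The unconditioned pooled rates give the total causal effect.
So P(outcome | do(Drug F)) is just the pooled rate for Drug F: 248/1250 = 0.198.

0.20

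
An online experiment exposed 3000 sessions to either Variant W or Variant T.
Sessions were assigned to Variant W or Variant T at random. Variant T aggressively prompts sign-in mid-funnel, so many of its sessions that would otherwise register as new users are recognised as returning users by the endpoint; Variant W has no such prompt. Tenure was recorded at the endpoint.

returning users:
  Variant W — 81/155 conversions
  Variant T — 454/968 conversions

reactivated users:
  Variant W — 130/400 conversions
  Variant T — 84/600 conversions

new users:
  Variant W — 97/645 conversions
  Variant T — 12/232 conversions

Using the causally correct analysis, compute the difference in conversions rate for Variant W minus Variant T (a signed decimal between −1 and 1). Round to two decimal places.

User tenure lies on the pathway variant → user tenure → outcome, so adjusting for it blocks the indirect effect. For the total causal effect of variant, use the unadjusted pooled rates.
The causal difference is the pooled difference: 0.257 − 0.306 = -0.049.

-0.05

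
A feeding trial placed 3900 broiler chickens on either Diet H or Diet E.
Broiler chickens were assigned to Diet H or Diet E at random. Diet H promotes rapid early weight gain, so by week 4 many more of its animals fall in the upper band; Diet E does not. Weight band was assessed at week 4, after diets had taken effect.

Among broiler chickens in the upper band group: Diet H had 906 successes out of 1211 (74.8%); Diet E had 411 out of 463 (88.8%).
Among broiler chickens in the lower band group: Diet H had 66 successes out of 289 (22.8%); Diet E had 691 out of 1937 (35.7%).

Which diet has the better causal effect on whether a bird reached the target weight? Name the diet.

Diet H

Diet E is higher inside every week-4 weight band stratum but Diet H is higher in aggregate. Whether to stratify depends on how week-4 weight band relates to the diet.
The distribution of week-4 weight band is itself part of what the diet does — it is an intermediate outcome. Holding it fixed would remove that part of the effect; the total effect is the pooled difference.
Pooled: Diet H 64.8% vs Diet E 45.9%; Diet H is higher overall.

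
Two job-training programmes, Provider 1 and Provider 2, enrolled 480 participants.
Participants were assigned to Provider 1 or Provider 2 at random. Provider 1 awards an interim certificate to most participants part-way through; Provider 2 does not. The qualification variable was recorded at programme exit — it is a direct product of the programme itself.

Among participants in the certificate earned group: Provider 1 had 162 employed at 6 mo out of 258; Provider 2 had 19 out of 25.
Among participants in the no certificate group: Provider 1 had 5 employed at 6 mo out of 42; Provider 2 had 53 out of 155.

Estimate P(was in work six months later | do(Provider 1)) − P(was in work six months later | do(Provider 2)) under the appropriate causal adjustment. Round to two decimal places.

+0.16

The stratified and pooled comparisons disagree (Provider 2 wins within each qualification attained during the programme; Provider 1 wins overall), so the answer turns on the causal role of qualification attained during the programme.
The distribution of qualification attained during the programme is itself part of what the programme does — it is an intermediate outcome. Holding it fixed would remove that part of the effect; the total effect is the pooled difference.
The causal difference is the pooled difference: 0.557 − 0.400 = +0.157.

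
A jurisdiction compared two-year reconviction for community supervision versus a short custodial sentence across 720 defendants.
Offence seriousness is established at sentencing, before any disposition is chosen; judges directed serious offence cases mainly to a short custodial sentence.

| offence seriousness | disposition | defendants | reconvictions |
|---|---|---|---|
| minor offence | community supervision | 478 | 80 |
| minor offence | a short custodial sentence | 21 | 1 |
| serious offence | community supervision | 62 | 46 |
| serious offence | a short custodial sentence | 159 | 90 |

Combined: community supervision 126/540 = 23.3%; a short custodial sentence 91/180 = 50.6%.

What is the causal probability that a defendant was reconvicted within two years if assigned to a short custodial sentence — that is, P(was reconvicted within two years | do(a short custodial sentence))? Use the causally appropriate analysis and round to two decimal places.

0.21

Within every offence seriousness level a short custodial sentence has the lower rate, yet pooled community supervision does — Simpson's reversal.
Offence seriousness satisfies the back-door criterion: it is not a descendant of the disposition, and it blocks the spurious path from disposition to outcome. Adjusting for it (i.e., using the within-offence seriousness rates) gives the causal effect.
Standardising a short custodial sentence to the population offence seriousness mix: 0.693·1/21 + 0.307·90/159 = 0.207.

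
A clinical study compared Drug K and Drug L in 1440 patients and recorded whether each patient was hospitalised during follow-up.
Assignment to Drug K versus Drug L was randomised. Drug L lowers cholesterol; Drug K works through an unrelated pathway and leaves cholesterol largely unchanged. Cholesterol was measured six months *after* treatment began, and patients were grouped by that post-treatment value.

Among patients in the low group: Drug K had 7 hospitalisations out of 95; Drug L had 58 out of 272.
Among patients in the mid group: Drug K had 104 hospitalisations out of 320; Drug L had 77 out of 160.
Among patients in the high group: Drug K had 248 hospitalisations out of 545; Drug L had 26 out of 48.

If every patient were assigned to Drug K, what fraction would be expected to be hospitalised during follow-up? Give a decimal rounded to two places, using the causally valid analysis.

0.37

Cholesterol here is a post-treatment variable shaped by the drug; conditioning on it would introduce bias rather than remove it. The overall comparison is the causal one.
So P(outcome | do(Drug K)) is just the pooled rate for Drug K: 359/960 = 0.374.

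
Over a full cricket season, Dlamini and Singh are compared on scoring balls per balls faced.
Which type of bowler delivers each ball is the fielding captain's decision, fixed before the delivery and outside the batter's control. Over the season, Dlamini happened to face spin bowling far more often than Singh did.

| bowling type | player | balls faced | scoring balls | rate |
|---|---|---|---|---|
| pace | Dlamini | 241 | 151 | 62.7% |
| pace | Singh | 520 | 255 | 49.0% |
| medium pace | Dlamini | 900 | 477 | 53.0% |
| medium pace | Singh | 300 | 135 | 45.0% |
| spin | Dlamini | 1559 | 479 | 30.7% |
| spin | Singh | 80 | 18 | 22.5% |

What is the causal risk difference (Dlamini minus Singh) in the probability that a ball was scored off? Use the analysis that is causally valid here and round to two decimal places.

+0.09

The imbalance in bowling type arose from how balls faced were allocated, not from anything the player did; and bowling type independently affects the outcome. The pooled gap is confounded — condition on bowling type.
Adjusting over the population distribution of bowling type: 0.211·(0.627−0.490) + 0.333·(0.530−0.450) + 0.455·(0.307−0.225) = +0.093.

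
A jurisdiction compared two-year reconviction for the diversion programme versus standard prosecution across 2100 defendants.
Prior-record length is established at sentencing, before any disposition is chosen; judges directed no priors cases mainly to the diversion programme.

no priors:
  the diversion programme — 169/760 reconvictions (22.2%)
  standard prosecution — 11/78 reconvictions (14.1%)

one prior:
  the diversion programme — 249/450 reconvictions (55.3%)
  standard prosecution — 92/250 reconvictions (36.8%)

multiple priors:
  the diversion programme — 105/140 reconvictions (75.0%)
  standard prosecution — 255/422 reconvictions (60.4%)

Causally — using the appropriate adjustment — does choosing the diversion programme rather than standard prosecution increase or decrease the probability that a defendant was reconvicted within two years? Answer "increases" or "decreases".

increases

The imbalance in prior-record length arose from how defendants were allocated, not from anything the disposition did; and prior-record length independently affects the outcome. The pooled gap is confounded — condition on prior-record length.
Within each level — no priors: 22.2% vs 14.1%; one prior: 55.3% vs 36.8%; multiple priors: 75.0% vs 60.4% — standard prosecution is lower every time.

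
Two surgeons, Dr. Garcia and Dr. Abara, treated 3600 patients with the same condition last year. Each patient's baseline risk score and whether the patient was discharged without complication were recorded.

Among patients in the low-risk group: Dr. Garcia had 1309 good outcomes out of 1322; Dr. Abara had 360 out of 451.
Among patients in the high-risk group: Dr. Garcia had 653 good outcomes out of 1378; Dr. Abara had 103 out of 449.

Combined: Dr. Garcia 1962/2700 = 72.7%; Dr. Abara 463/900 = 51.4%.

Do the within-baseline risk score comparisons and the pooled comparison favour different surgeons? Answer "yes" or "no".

Within each baseline risk score level (low-risk 99.0% vs 79.8%; high-risk 47.4% vs 22.9%), Dr. Garcia has the higher rate every time. Pooled: 72.7% vs 51.4% — Dr. Garcia has the higher rate overall. They agree.

no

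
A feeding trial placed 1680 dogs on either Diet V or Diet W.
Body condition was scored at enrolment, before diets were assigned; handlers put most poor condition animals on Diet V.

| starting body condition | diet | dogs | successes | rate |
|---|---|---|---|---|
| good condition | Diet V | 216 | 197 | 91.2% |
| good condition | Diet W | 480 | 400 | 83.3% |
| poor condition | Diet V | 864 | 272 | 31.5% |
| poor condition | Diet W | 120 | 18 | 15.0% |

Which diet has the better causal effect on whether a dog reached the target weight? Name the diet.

Diet V is higher inside every starting body condition stratum but Diet W is higher in aggregate. Whether to stratify depends on how starting body condition relates to the diet.
Since starting body condition is a pre-existing factor (not a product of the diet) and it affects the outcome on its own, it is a confounder. The stratified rates, not the pooled rate, identify the causal effect.
Within each level — good condition: 91.2% vs 83.3%; poor condition: 31.5% vs 15.0% — Diet V is higher every time.

Diet V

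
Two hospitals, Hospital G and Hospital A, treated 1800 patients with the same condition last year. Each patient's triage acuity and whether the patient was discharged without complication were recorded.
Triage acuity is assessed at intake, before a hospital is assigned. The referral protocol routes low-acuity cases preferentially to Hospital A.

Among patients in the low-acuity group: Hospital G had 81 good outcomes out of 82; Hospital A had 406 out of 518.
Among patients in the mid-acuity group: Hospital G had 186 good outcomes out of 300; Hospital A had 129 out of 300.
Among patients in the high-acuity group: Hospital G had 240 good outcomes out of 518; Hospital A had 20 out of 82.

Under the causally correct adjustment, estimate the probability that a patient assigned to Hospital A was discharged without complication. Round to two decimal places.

Hospital G is higher inside every triage acuity stratum but Hospital A is higher in aggregate. Whether to stratify depends on how triage acuity relates to the hospital.
Triage acuity differs across hospitals for reasons unrelated to any effect of the hospital itself, and it separately predicts the outcome — a classic confounder. We must compare within triage acuity levels.
Standardising Hospital A to the population triage acuity mix: 0.333·406/518 + 0.333·129/300 + 0.333·20/82 = 0.486.

0.49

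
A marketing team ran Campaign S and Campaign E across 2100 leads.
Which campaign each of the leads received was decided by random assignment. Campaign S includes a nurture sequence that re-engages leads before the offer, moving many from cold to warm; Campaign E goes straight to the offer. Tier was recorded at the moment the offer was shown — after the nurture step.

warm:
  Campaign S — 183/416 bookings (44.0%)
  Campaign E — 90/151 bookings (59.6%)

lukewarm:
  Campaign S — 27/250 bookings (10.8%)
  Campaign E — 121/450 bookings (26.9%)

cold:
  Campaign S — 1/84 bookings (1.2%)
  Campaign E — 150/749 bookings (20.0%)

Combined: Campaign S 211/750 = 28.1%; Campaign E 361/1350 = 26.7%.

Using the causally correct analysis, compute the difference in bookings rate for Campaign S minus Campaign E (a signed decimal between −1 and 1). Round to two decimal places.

+0.01

Engagement tier here is a post-treatment variable shaped by the campaign; conditioning on it would introduce bias rather than remove it. The overall comparison is the causal one.
The causal difference is the pooled difference: 0.281 − 0.267 = +0.014.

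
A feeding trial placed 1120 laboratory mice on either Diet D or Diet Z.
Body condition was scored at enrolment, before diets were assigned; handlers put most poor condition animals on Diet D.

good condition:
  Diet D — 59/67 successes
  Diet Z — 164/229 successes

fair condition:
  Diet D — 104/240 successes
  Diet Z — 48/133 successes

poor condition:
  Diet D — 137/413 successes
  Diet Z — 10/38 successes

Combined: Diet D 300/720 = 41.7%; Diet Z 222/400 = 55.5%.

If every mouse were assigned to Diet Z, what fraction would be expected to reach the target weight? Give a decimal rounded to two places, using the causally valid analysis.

0.42

The stratified and pooled comparisons disagree (Diet D wins within each starting body condition; Diet Z wins overall), so the answer turns on the causal role of starting body condition.
Here starting body condition is a common cause — it drives both which diet a case falls under and the outcome. The crude comparison mixes populations; the stratum-specific rates are the causally relevant ones.
Standardising Diet Z to the population starting body condition mix: 0.264·164/229 + 0.333·48/133 + 0.403·10/38 = 0.415.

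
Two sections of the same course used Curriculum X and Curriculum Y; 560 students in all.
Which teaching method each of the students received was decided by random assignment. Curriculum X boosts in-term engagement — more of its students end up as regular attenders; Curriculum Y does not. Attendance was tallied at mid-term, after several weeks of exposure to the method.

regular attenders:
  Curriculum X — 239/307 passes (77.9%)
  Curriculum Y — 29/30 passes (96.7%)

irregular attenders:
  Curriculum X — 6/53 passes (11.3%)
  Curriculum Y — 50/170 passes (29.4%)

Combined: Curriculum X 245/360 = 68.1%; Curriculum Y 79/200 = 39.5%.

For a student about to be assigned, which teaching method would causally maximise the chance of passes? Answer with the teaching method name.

Curriculum X

Within every mid-term attendance level Curriculum Y has the higher rate, yet pooled Curriculum X does — Simpson's reversal.
Stratifying would compare teaching methods among students the teaching methods themselves sorted into mid-term attendance groups — a form of selection on an intermediate. The unconditioned pooled rates give the total causal effect.
Pooled: Curriculum X 68.1% vs Curriculum Y 39.5%; Curriculum X is higher overall.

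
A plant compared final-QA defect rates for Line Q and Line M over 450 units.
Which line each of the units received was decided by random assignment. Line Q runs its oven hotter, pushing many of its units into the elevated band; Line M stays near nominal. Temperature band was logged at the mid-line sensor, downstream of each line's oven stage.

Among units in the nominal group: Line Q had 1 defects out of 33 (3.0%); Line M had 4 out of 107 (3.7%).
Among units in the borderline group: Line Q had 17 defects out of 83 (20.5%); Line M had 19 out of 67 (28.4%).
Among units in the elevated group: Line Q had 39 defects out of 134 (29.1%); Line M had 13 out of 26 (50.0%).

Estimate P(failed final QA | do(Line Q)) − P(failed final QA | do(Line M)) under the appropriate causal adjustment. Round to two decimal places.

Because the line influences in-process temperature band, in-process temperature band is a post-treatment mediator, not a confounder. Stratifying on it would bias the estimate; the causal effect is the crude pooled difference.
The causal difference is the pooled difference: 0.228 − 0.180 = +0.048.

+0.05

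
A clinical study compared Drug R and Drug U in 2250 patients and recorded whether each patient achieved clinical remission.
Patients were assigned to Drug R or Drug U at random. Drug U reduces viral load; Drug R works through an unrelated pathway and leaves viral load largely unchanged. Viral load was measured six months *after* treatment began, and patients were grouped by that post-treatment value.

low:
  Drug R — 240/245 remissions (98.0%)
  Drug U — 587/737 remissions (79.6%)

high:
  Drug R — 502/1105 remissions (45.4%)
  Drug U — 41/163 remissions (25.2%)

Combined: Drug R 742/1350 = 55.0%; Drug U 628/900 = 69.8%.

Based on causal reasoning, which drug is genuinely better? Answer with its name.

Drug U

Within every viral load level Drug R has the higher rate, yet pooled Drug U does — Simpson's reversal.
Viral load here is a post-treatment variable shaped by the drug; conditioning on it would introduce bias rather than remove it. The overall comparison is the causal one.
Pooled: Drug R 55.0% vs Drug U 69.8%; Drug U is higher overall.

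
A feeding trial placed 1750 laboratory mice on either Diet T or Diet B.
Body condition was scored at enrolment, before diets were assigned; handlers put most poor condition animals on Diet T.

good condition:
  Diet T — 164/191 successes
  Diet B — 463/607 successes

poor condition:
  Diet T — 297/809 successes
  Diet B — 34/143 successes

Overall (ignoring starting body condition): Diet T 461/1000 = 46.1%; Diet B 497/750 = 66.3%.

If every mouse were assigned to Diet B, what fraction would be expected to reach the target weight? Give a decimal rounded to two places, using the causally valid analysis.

0.48

Starting body condition is set before the diet has any effect — it is not caused by the diet — and it independently drives the outcome. That makes it a confounder, so the causal comparison is within starting body condition levels.
Standardising Diet B to the population starting body condition mix: 0.456·463/607 + 0.544·34/143 = 0.477.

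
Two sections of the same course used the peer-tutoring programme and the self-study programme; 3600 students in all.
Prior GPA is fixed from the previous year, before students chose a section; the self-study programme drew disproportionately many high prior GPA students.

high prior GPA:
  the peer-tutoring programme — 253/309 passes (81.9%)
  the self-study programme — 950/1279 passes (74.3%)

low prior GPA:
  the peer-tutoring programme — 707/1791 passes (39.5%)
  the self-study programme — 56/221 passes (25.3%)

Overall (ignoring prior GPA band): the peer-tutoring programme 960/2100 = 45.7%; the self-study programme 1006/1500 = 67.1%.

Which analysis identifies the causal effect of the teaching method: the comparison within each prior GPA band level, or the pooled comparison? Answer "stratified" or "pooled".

Within every prior GPA band level the peer-tutoring programme has the higher rate, yet pooled the self-study programme does — Simpson's reversal.
Prior GPA band is set before the teaching method has any effect — it is not caused by the teaching method — and it independently drives the outcome. That makes it a confounder, so the causal comparison is within prior GPA band levels.
Within each level — high prior GPA: 81.9% vs 74.3%; low prior GPA: 39.5% vs 25.3% — the peer-tutoring programme is higher every time.

stratified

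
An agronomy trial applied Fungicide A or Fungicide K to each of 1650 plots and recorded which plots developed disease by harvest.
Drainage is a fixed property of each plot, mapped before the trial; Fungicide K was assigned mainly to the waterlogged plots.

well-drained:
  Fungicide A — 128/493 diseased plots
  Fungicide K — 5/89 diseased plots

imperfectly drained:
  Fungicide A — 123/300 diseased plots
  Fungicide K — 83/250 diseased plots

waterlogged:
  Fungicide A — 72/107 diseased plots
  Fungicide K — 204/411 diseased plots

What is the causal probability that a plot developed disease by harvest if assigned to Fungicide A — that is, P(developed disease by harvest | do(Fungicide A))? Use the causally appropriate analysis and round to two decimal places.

0.44

Within every field drainage level Fungicide K has the lower rate, yet pooled Fungicide A does — Simpson's reversal.
Nothing the fungicide does changes field drainage; the imbalance is an allocation artefact. With field drainage also predicting the outcome, the pooled figure is confounded, and the within-stratum comparison is the causal one.
Standardising Fungicide A to the population field drainage mix: 0.353·128/493 + 0.333·123/300 + 0.314·72/107 = 0.439.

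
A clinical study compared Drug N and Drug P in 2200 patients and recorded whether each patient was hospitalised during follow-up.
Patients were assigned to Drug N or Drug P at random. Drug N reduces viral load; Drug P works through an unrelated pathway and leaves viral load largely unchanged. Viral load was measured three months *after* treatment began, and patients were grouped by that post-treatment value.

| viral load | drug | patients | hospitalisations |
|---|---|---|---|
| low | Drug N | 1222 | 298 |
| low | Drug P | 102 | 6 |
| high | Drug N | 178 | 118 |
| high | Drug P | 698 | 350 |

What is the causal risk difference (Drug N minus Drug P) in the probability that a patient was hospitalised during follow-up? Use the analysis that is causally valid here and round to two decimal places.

-0.15

The stratified and pooled comparisons disagree (Drug P wins within each viral load; Drug N wins overall), so the answer turns on the causal role of viral load.
Stratifying would compare drugs among patients the drugs themselves sorted into viral load groups — a form of selection on an intermediate. The unconditioned pooled rates give the total causal effect.
The causal difference is the pooled difference: 0.297 − 0.445 = -0.148.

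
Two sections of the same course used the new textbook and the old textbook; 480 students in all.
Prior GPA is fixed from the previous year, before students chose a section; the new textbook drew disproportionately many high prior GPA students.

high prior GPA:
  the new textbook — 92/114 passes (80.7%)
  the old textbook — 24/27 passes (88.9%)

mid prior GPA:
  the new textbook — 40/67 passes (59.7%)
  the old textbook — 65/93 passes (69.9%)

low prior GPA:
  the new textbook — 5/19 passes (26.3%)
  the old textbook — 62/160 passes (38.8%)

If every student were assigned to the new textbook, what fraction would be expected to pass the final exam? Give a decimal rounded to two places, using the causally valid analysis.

0.53

the old textbook is higher inside every prior GPA band stratum but the new textbook is higher in aggregate. Whether to stratify depends on how prior GPA band relates to the teaching method.
Prior GPA band differs across teaching methods for reasons unrelated to any effect of the teaching method itself, and it separately predicts the outcome — a classic confounder. We must compare within prior GPA band levels.
Standardising the new textbook to the population prior GPA band mix: 0.294·92/114 + 0.333·40/67 + 0.373·5/19 = 0.534.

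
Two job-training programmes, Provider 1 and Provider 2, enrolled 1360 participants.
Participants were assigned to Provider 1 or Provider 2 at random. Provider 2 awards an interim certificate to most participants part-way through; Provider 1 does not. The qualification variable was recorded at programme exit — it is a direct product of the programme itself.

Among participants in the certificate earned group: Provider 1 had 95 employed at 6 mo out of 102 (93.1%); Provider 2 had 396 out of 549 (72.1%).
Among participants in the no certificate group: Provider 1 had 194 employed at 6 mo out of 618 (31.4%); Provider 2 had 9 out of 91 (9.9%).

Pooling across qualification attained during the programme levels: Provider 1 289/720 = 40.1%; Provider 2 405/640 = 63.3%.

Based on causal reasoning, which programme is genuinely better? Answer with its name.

Stratifying would compare programmes among participants the programmes themselves sorted into qualification attained during the programme groups — a form of selection on an intermediate. The unconditioned pooled rates give the total causal effect.
Pooled: Provider 1 40.1% vs Provider 2 63.3%; Provider 2 is higher overall.

Provider 2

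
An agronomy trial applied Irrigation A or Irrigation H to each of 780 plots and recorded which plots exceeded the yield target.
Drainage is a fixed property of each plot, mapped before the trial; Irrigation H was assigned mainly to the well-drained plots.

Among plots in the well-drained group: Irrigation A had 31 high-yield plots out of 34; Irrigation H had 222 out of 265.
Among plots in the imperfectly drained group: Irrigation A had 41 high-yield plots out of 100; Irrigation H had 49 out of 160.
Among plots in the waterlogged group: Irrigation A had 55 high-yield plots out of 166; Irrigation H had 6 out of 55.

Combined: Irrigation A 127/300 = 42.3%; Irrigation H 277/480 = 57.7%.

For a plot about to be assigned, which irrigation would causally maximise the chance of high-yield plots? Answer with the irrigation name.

The imbalance in field drainage arose from how plots were allocated, not from anything the irrigation did; and field drainage independently affects the outcome. The pooled gap is confounded — condition on field drainage.
Within each level — well-drained: 91.2% vs 83.8%; imperfectly drained: 41.0% vs 30.6%; waterlogged: 33.1% vs 10.9% — Irrigation A is higher every time.

Irrigation A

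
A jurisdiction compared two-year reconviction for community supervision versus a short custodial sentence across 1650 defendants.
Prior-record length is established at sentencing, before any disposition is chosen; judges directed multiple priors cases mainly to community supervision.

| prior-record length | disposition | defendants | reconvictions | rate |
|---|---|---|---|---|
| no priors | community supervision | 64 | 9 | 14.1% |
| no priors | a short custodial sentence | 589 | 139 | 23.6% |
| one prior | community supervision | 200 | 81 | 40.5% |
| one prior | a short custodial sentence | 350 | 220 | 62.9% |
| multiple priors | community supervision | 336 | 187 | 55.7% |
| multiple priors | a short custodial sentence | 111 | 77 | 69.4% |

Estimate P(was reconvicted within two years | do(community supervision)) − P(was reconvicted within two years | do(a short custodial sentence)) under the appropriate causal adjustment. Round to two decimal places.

The stratified and pooled comparisons disagree (community supervision wins within each prior-record length; a short custodial sentence wins overall), so the answer turns on the causal role of prior-record length.
The imbalance in prior-record length arose from how defendants were allocated, not from anything the disposition did; and prior-record length independently affects the outcome. The pooled gap is confounded — condition on prior-record length.
Adjusting over the population distribution of prior-record length: 0.396·(0.141−0.236) + 0.333·(0.405−0.629) + 0.271·(0.557−0.694) = -0.149.

-0.15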